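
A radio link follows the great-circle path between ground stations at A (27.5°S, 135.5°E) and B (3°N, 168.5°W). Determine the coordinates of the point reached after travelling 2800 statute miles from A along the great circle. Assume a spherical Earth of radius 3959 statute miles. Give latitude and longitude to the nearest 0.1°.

≈ (8.8°S, 173.6°E)

Write both endpoints as unit vectors p₁, p₂ with components (cos φ cos λ, cos φ sin λ, sin φ).
The central angle between the endpoints is δ = arccos(p₁·p₂) ≈ 1.080 rad (61.9°). The total great-circle distance is δ·R ≈ 1.080 × 3959 ≈ 4276 mi, so the target fraction is f = 2800/4276 ≈ 0.655.
Interpolate at f ≈ 0.655 with slerp weights a = sin((1−f)δ)/sin δ ≈ 0.413, b = sin(fδ)/sin δ ≈ 0.737.
p = a·p₁ + b·p₂ ≈ (-0.982, 0.110, -0.152); φ = arcsin(p_z) ≈ -8.75°, λ = atan2(p_y, p_x) ≈ 173.60°.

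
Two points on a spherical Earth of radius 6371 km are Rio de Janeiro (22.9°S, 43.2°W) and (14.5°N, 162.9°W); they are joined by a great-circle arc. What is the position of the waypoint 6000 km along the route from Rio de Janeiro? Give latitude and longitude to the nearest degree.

Write both endpoints as unit vectors p₁, p₂ with components (cos φ cos λ, cos φ sin λ, sin φ).
The central angle between the endpoints is δ = arccos(p₁·p₂) ≈ 2.140 rad (122.6°). The total great-circle distance is δ·R ≈ 2.140 × 6371 ≈ 13637 km, so the target fraction is f = 6000/13637 ≈ 0.440.
Interpolate at f ≈ 0.440 with slerp weights a = sin((1−f)δ)/sin δ ≈ 1.106, b = sin(fδ)/sin δ ≈ 0.960.
p = a·p₁ + b·p₂ ≈ (-0.146, -0.971, -0.190); φ = arcsin(p_z) ≈ -10.95°, λ = atan2(p_y, p_x) ≈ -98.53°.

≈ (11°S, 99°W)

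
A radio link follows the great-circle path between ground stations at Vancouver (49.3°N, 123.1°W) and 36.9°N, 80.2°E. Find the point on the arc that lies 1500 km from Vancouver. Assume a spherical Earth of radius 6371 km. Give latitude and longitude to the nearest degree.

≈ 62°N, 132°W

Write both endpoints as unit vectors p₁, p₂ with components (cos φ cos λ, cos φ sin λ, sin φ).
The central angle between the endpoints is δ = arccos(p₁·p₂) ≈ 1.595 rad (91.4°). The total great-circle distance is δ·R ≈ 1.595 × 6371 ≈ 10159 km, so the target fraction is f = 1500/10159 ≈ 0.148.
Interpolate at f ≈ 0.148 with slerp weights a = sin((1−f)δ)/sin δ ≈ 0.978, b = sin(fδ)/sin δ ≈ 0.233.
p = a·p₁ + b·p₂ ≈ (-0.317, -0.350, 0.882); φ = arcsin(p_z) ≈ 61.83°, λ = atan2(p_y, p_x) ≈ -132.09°.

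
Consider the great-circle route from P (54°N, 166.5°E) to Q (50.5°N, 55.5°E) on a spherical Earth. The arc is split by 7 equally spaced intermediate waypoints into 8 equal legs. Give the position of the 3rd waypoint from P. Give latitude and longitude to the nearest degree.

≈ (66°N, 126°E)

The haversine formula gives a central angle δ ≈ 1.058 rad (60.6°) between the endpoints.
Interpolate at f = 3/8 with slerp weights a = sin((1−f)δ)/sin δ ≈ 0.705, b = sin(fδ)/sin δ ≈ 0.444.
p = a·p₁ + b·p₂ ≈ (-0.243, 0.329, 0.912); φ = arcsin(p_z) ≈ 65.85°, λ = atan2(p_y, p_x) ≈ 126.44°.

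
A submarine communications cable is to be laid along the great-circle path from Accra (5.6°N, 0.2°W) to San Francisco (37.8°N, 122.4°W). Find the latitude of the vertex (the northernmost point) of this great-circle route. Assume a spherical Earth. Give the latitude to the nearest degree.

≈ 45°N

The great circle lies in the plane with unit normal n̂ = (p₁ × p₂)/|p₁ × p₂|.
Here n̂_z ≈ -0.713; the vertex latitude is φ_max = arccos|n̂_z| ≈ 44.5°.
Check via Clairaut: cos φ_max = |cos φ₁| · sin C = cos(5.6°)·sin(45.8°) ≈ 0.713, again giving ≈ 44.5°.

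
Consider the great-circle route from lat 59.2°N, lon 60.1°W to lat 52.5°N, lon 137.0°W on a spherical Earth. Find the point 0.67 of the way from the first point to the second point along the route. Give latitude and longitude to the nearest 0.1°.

≈ lat 59.8°N, lon 116.2°W

Write both endpoints as unit vectors p₁, p₂ with components (cos φ cos λ, cos φ sin λ, sin φ).
The central angle between the endpoints is δ = arccos(p₁·p₂) ≈ 0.720 rad (41.2°).
Interpolate at f = 0.67 with slerp weights a = sin((1−f)δ)/sin δ ≈ 0.357, b = sin(fδ)/sin δ ≈ 0.703.
p = a·p₁ + b·p₂ ≈ (-0.222, -0.451, 0.865); φ = arcsin(p_z) ≈ 59.85°, λ = atan2(p_y, p_x) ≈ -116.24°.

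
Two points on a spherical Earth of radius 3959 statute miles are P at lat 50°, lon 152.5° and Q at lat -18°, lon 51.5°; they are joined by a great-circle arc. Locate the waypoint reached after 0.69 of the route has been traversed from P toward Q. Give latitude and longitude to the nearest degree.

≈ lat 8°, lon 74°

Convert each endpoint to a unit vector on the sphere (x = cos φ cos λ, y = cos φ sin λ, z = sin φ).
The central angle between the endpoints is δ = arccos(p₁·p₂) ≈ 1.932 rad (110.7°).
Interpolate at f = 0.69 with slerp weights a = sin((1−f)δ)/sin δ ≈ 0.603, b = sin(fδ)/sin δ ≈ 1.039.
p = a·p₁ + b·p₂ ≈ (0.271, 0.952, 0.141); φ = arcsin(p_z) ≈ 8.08°, λ = atan2(p_y, p_x) ≈ 74.09°.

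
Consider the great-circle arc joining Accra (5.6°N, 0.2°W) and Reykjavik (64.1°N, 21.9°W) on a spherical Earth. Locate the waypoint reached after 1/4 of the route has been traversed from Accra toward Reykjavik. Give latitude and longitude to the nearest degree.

≈ 20°N, 3°W

Convert each endpoint to a unit vector on the sphere (x = cos φ cos λ, y = cos φ sin λ, z = sin φ).
The central angle between the endpoints is δ = arccos(p₁·p₂) ≈ 1.057 rad (60.5°).
Interpolate at f = 1/4 with slerp weights a = sin((1−f)δ)/sin δ ≈ 0.818, b = sin(fδ)/sin δ ≈ 0.300.
p = a·p₁ + b·p₂ ≈ (0.935, -0.052, 0.350); φ = arcsin(p_z) ≈ 20.46°, λ = atan2(p_y, p_x) ≈ -3.16°.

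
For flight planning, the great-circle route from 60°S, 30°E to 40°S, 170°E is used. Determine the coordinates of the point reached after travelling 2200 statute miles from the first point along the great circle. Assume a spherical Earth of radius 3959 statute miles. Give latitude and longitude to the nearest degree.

The haversine formula gives a central angle δ ≈ 1.304 rad (74.7°) between the endpoints. The total great-circle distance is δ·R ≈ 1.304 × 3959 ≈ 5164 mi, so the target fraction is f = 2200/5164 ≈ 0.426.
Interpolate at f ≈ 0.426 with slerp weights a = sin((1−f)δ)/sin δ ≈ 0.706, b = sin(fδ)/sin δ ≈ 0.547.
p = a·p₁ + b·p₂ ≈ (-0.107, 0.249, -0.963); φ = arcsin(p_z) ≈ -74.27°, λ = atan2(p_y, p_x) ≈ 113.24°.

≈ 74°S, 113°E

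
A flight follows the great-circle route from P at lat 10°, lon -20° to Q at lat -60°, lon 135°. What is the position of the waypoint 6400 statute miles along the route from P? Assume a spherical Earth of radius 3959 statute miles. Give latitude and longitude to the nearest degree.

Convert each endpoint to a unit vector on the sphere (x = cos φ cos λ, y = cos φ sin λ, z = sin φ).
The central angle between the endpoints is δ = arccos(p₁·p₂) ≈ 2.210 rad (126.6°). The total great-circle distance is δ·R ≈ 2.210 × 3959 ≈ 8750 mi, so the target fraction is f = 6400/8750 ≈ 0.731.
Interpolate at f ≈ 0.731 with slerp weights a = sin((1−f)δ)/sin δ ≈ 0.697, b = sin(fδ)/sin δ ≈ 1.245.
p = a·p₁ + b·p₂ ≈ (0.205, 0.205, -0.957); φ = arcsin(p_z) ≈ -73.14°, λ = atan2(p_y, p_x) ≈ 45.07°.

≈ lat -73°, lon 45°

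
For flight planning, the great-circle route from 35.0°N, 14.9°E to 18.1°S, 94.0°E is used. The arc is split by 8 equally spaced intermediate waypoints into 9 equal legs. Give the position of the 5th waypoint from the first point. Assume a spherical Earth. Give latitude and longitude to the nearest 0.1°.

From cos δ = sin φ₁ sin φ₂ + cos φ₁ cos φ₂ cos Δλ, the central angle is δ ≈ 1.602 rad (91.8°).
Interpolate at f = 5/9 with slerp weights a = sin((1−f)δ)/sin δ ≈ 0.654, b = sin(fδ)/sin δ ≈ 0.777.
p = a·p₁ + b·p₂ ≈ (0.466, 0.875, 0.133); φ = arcsin(p_z) ≈ 7.66°, λ = atan2(p_y, p_x) ≈ 61.96°.

≈ 7.7°N, 62.0°E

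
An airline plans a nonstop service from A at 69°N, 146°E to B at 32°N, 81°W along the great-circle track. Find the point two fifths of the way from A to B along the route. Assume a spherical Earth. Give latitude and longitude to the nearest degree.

Convert each endpoint to a unit vector on the sphere (x = cos φ cos λ, y = cos φ sin λ, z = sin φ).
The central angle between the endpoints is δ = arccos(p₁·p₂) ≈ 1.279 rad (73.3°).
Interpolate at f = 2/5 with slerp weights a = sin((1−f)δ)/sin δ ≈ 0.725, b = sin(fδ)/sin δ ≈ 0.511.
p = a·p₁ + b·p₂ ≈ (-0.148, -0.283, 0.948); φ = arcsin(p_z) ≈ 71.39°, λ = atan2(p_y, p_x) ≈ -117.54°.

≈ 71°N, 118°W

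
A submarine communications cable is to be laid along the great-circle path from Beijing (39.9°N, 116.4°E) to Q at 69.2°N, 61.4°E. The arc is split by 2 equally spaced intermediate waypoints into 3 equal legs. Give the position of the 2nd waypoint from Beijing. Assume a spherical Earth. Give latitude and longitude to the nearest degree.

Convert each endpoint to a unit vector on the sphere (x = cos φ cos λ, y = cos φ sin λ, z = sin φ).
The central angle between the endpoints is δ = arccos(p₁·p₂) ≈ 0.714 rad (40.9°).
Interpolate at f = 2/3 with slerp weights a = sin((1−f)δ)/sin δ ≈ 0.360, b = sin(fδ)/sin δ ≈ 0.700.
p = a·p₁ + b·p₂ ≈ (-0.004, 0.466, 0.885); φ = arcsin(p_z) ≈ 62.25°, λ = atan2(p_y, p_x) ≈ 90.47°.

≈ 62°N, 90°E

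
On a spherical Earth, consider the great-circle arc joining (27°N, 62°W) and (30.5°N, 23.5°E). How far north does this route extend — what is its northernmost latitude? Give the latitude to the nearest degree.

The great circle lies in the plane with unit normal n̂ = (p₁ × p₂)/|p₁ × p₂|.
Here n̂_z ≈ +0.800; the vertex latitude is φ_max = arccos|n̂_z| ≈ 36.9°.
Check via Clairaut: cos φ_max = |cos φ₁| · sin C = cos(27.0°)·sin(63.9°) ≈ 0.800, again giving ≈ 36.9°.

≈ 37°N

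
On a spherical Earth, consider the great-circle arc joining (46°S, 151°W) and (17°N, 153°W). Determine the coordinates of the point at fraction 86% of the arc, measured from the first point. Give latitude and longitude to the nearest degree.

From cos δ = sin φ₁ sin φ₂ + cos φ₁ cos φ₂ cos Δλ, the central angle is δ ≈ 1.100 rad (63.0°).
Interpolate at f = 0.86 with slerp weights a = sin((1−f)δ)/sin δ ≈ 0.172, b = sin(fδ)/sin δ ≈ 0.910.
p = a·p₁ + b·p₂ ≈ (-0.880, -0.453, 0.142); φ = arcsin(p_z) ≈ 8.18°, λ = atan2(p_y, p_x) ≈ -152.76°.

≈ (8°N, 153°W)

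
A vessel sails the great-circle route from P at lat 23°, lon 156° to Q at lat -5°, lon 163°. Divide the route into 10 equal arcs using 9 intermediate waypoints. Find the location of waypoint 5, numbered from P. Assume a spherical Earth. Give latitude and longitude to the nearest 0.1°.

≈ lat 9.0°, lon 159.6°

Write both endpoints as unit vectors p₁, p₂ with components (cos φ cos λ, cos φ sin λ, sin φ).
The central angle between the endpoints is δ = arccos(p₁·p₂) ≈ 0.503 rad (28.8°).
Interpolate at f = 5/10 with slerp weights a = sin((1−f)δ)/sin δ ≈ 0.516, b = sin(fδ)/sin δ ≈ 0.516.
p = a·p₁ + b·p₂ ≈ (-0.926, 0.344, 0.157); φ = arcsin(p_z) ≈ 9.02°, λ = atan2(p_y, p_x) ≈ 159.64°.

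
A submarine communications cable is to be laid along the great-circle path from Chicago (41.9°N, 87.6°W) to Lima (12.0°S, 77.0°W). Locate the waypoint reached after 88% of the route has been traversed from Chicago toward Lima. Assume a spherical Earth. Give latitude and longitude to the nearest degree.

Write both endpoints as unit vectors p₁, p₂ with components (cos φ cos λ, cos φ sin λ, sin φ).
The central angle between the endpoints is δ = arccos(p₁·p₂) ≈ 0.956 rad (54.8°).
Interpolate at f = 0.88 with slerp weights a = sin((1−f)δ)/sin δ ≈ 0.140, b = sin(fδ)/sin δ ≈ 0.913.
p = a·p₁ + b·p₂ ≈ (0.205, -0.974, -0.096); φ = arcsin(p_z) ≈ -5.52°, λ = atan2(p_y, p_x) ≈ -78.10°.

≈ 6°S, 78°W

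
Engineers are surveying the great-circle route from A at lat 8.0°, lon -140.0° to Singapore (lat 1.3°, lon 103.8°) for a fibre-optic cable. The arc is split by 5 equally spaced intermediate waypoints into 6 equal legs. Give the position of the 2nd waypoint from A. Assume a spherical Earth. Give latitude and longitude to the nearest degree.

≈ lat 10°, lon -179°

From cos δ = sin φ₁ sin φ₂ + cos φ₁ cos φ₂ cos Δλ, the central angle is δ ≈ 2.020 rad (115.7°).
Interpolate at f = 2/6 with slerp weights a = sin((1−f)δ)/sin δ ≈ 1.082, b = sin(fδ)/sin δ ≈ 0.692.
p = a·p₁ + b·p₂ ≈ (-0.986, -0.017, 0.166); φ = arcsin(p_z) ≈ 9.57°, λ = atan2(p_y, p_x) ≈ -179.02°.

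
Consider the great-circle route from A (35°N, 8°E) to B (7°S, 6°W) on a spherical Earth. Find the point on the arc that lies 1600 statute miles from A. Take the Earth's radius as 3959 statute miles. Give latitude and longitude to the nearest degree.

≈ (13°N, 0°E)

The haversine formula gives a central angle δ ≈ 0.768 rad (44.0°) between the endpoints. The total great-circle distance is δ·R ≈ 0.768 × 3959 ≈ 3042 mi, so the target fraction is f = 1600/3042 ≈ 0.526.
Interpolate at f ≈ 0.526 with slerp weights a = sin((1−f)δ)/sin δ ≈ 0.513, b = sin(fδ)/sin δ ≈ 0.566.
p = a·p₁ + b·p₂ ≈ (0.974, -0.000, 0.225); φ = arcsin(p_z) ≈ 13.01°, λ = atan2(p_y, p_x) ≈ -0.02°.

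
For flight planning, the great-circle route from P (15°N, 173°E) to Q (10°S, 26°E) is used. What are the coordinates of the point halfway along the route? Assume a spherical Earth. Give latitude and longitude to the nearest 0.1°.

Write both endpoints as unit vectors p₁, p₂ with components (cos φ cos λ, cos φ sin λ, sin φ).
The central angle between the endpoints is δ = arccos(p₁·p₂) ≈ 2.573 rad (147.4°).
Interpolate at f = 1/2 with slerp weights a = sin((1−f)δ)/sin δ ≈ 1.783, b = sin(fδ)/sin δ ≈ 1.783.
p = a·p₁ + b·p₂ ≈ (-0.131, 0.980, 0.152); φ = arcsin(p_z) ≈ 8.73°, λ = atan2(p_y, p_x) ≈ 97.63°.

≈ (8.7°N, 97.6°E)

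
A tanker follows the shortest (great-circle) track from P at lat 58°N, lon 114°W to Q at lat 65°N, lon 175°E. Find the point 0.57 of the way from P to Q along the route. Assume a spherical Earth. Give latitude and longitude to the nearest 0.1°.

The haversine formula gives a central angle δ ≈ 0.571 rad (32.7°) between the endpoints.
Interpolate at f = 0.57 with slerp weights a = sin((1−f)δ)/sin δ ≈ 0.450, b = sin(fδ)/sin δ ≈ 0.592.
p = a·p₁ + b·p₂ ≈ (-0.346, -0.196, 0.918); φ = arcsin(p_z) ≈ 66.57°, λ = atan2(p_y, p_x) ≈ -150.48°.

≈ lat 66.6°N, lon 150.5°W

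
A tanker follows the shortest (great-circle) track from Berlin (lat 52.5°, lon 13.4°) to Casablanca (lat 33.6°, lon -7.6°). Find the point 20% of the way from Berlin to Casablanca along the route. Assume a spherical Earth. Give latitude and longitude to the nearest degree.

Write both endpoints as unit vectors p₁, p₂ with components (cos φ cos λ, cos φ sin λ, sin φ).
The central angle between the endpoints is δ = arccos(p₁·p₂) ≈ 0.422 rad (24.2°).
Interpolate at f = 0.20 with slerp weights a = sin((1−f)δ)/sin δ ≈ 0.809, b = sin(fδ)/sin δ ≈ 0.206.
p = a·p₁ + b·p₂ ≈ (0.649, 0.091, 0.755); φ = arcsin(p_z) ≈ 49.06°, λ = atan2(p_y, p_x) ≈ 8.02°.

≈ lat 49°, lon 8°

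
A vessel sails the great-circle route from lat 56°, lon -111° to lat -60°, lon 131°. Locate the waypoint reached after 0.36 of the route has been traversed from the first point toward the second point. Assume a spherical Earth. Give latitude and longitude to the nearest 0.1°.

From cos δ = sin φ₁ sin φ₂ + cos φ₁ cos φ₂ cos Δλ, the central angle is δ ≈ 2.585 rad (148.1°).
Interpolate at f = 0.36 with slerp weights a = sin((1−f)δ)/sin δ ≈ 1.887, b = sin(fδ)/sin δ ≈ 1.519.
p = a·p₁ + b·p₂ ≈ (-0.876, -0.412, 0.249); φ = arcsin(p_z) ≈ 14.42°, λ = atan2(p_y, p_x) ≈ -154.82°.

≈ lat 14.4°, lon -154.8°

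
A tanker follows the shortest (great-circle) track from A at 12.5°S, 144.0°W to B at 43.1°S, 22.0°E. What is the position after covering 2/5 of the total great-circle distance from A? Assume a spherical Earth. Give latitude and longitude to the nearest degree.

≈ 60°S, 126°W

Write both endpoints as unit vectors p₁, p₂ with components (cos φ cos λ, cos φ sin λ, sin φ).
The central angle between the endpoints is δ = arccos(p₁·p₂) ≈ 2.146 rad (122.9°).
Interpolate at f = 2/5 with slerp weights a = sin((1−f)δ)/sin δ ≈ 1.144, b = sin(fδ)/sin δ ≈ 0.902.
p = a·p₁ + b·p₂ ≈ (-0.293, -0.410, -0.864); φ = arcsin(p_z) ≈ -59.74°, λ = atan2(p_y, p_x) ≈ -125.57°.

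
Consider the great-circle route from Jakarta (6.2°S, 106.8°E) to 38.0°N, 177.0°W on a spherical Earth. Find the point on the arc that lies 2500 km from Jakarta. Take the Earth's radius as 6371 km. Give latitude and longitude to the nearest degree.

≈ 8°N, 124°E

Write both endpoints as unit vectors p₁, p₂ with components (cos φ cos λ, cos φ sin λ, sin φ).
The central angle between the endpoints is δ = arccos(p₁·p₂) ≈ 1.450 rad (83.1°). The total great-circle distance is δ·R ≈ 1.450 × 6371 ≈ 9239 km, so the target fraction is f = 2500/9239 ≈ 0.271.
Interpolate at f ≈ 0.271 with slerp weights a = sin((1−f)δ)/sin δ ≈ 0.878, b = sin(fδ)/sin δ ≈ 0.385.
p = a·p₁ + b·p₂ ≈ (-0.555, 0.819, 0.142); φ = arcsin(p_z) ≈ 8.19°, λ = atan2(p_y, p_x) ≈ 124.13°.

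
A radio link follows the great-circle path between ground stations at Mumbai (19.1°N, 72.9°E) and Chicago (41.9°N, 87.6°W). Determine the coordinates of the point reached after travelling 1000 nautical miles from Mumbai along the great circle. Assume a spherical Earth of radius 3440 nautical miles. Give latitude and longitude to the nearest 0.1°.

≈ (35.0°N, 67.3°E)

Write both endpoints as unit vectors p₁, p₂ with components (cos φ cos λ, cos φ sin λ, sin φ).
The central angle between the endpoints is δ = arccos(p₁·p₂) ≈ 2.031 rad (116.4°). The total great-circle distance is δ·R ≈ 2.031 × 3440 ≈ 6988 nmi, so the target fraction is f = 1000/6988 ≈ 0.143.
Interpolate at f ≈ 0.143 with slerp weights a = sin((1−f)δ)/sin δ ≈ 1.100, b = sin(fδ)/sin δ ≈ 0.320.
p = a·p₁ + b·p₂ ≈ (0.316, 0.756, 0.574); φ = arcsin(p_z) ≈ 35.01°, λ = atan2(p_y, p_x) ≈ 67.33°.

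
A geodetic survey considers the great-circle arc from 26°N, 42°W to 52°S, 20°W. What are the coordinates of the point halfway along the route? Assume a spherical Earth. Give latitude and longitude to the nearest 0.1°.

≈ 13.2°S, 33.1°W

Convert each endpoint to a unit vector on the sphere (x = cos φ cos λ, y = cos φ sin λ, z = sin φ).
The central angle between the endpoints is δ = arccos(p₁·p₂) ≈ 1.402 rad (80.4°).
Interpolate at f = 1/2 with slerp weights a = sin((1−f)δ)/sin δ ≈ 0.654, b = sin(fδ)/sin δ ≈ 0.654.
p = a·p₁ + b·p₂ ≈ (0.816, -0.531, -0.229); φ = arcsin(p_z) ≈ -13.23°, λ = atan2(p_y, p_x) ≈ -33.08°.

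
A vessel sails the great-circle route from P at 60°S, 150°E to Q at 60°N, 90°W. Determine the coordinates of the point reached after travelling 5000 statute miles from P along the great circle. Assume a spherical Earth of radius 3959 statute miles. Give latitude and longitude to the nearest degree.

Write both endpoints as unit vectors p₁, p₂ with components (cos φ cos λ, cos φ sin λ, sin φ).
The central angle between the endpoints is δ = arccos(p₁·p₂) ≈ 2.636 rad (151.0°). The total great-circle distance is δ·R ≈ 2.636 × 3959 ≈ 10437 mi, so the target fraction is f = 5000/10437 ≈ 0.479.
Interpolate at f ≈ 0.479 with slerp weights a = sin((1−f)δ)/sin δ ≈ 2.025, b = sin(fδ)/sin δ ≈ 1.968.
p = a·p₁ + b·p₂ ≈ (-0.877, -0.478, -0.049); φ = arcsin(p_z) ≈ -2.83°, λ = atan2(p_y, p_x) ≈ -151.41°.

≈ 3°S, 151°W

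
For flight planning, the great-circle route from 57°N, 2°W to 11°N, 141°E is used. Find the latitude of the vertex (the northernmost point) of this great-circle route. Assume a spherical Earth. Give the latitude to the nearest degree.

The great circle lies in the plane with unit normal n̂ = (p₁ × p₂)/|p₁ × p₂|.
Here n̂_z ≈ +0.334; the vertex latitude is φ_max = arccos|n̂_z| ≈ 70.5°.
Check via Clairaut: cos φ_max = |cos φ₁| · sin C = cos(57.0°)·sin(37.8°) ≈ 0.334, again giving ≈ 70.5°.

≈ 70°N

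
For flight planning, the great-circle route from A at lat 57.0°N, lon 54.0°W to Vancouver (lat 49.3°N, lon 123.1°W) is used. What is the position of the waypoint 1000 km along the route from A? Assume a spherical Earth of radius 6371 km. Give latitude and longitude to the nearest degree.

≈ lat 59°N, lon 71°W

From cos δ = sin φ₁ sin φ₂ + cos φ₁ cos φ₂ cos Δλ, the central angle is δ ≈ 0.704 rad (40.3°). The total great-circle distance is δ·R ≈ 0.704 × 6371 ≈ 4483 km, so the target fraction is f = 1000/4483 ≈ 0.223.
Interpolate at f ≈ 0.223 with slerp weights a = sin((1−f)δ)/sin δ ≈ 0.803, b = sin(fδ)/sin δ ≈ 0.242.
p = a·p₁ + b·p₂ ≈ (0.171, -0.486, 0.857); φ = arcsin(p_z) ≈ 58.98°, λ = atan2(p_y, p_x) ≈ -70.60°.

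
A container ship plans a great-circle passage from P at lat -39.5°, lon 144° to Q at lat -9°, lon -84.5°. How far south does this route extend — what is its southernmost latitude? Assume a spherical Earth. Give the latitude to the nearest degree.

≈ -51°

The great circle lies in the plane with unit normal n̂ = (p₁ × p₂)/|p₁ × p₂|.
Here n̂_z ≈ +0.624; the vertex latitude is φ_max = arccos|n̂_z| ≈ 51.4°.
Check via Clairaut: cos φ_max = |cos φ₁| · sin C = cos(39.5°)·sin(126.0°) ≈ 0.624, again giving ≈ 51.4°.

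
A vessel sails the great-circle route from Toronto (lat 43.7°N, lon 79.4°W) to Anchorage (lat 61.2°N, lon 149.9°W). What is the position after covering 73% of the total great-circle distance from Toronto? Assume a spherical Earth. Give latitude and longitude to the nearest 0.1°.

Write both endpoints as unit vectors p₁, p₂ with components (cos φ cos λ, cos φ sin λ, sin φ).
The central angle between the endpoints is δ = arccos(p₁·p₂) ≈ 0.765 rad (43.8°).
Interpolate at f = 0.73 with slerp weights a = sin((1−f)δ)/sin δ ≈ 0.296, b = sin(fδ)/sin δ ≈ 0.765.
p = a·p₁ + b·p₂ ≈ (-0.279, -0.395, 0.875); φ = arcsin(p_z) ≈ 61.05°, λ = atan2(p_y, p_x) ≈ -125.26°.

≈ lat 61.0°N, lon 125.3°W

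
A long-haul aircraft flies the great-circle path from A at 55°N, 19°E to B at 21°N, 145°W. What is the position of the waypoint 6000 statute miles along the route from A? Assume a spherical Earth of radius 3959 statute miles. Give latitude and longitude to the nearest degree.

Convert each endpoint to a unit vector on the sphere (x = cos φ cos λ, y = cos φ sin λ, z = sin φ).
The central angle between the endpoints is δ = arccos(p₁·p₂) ≈ 1.794 rad (102.8°). The total great-circle distance is δ·R ≈ 1.794 × 3959 ≈ 7102 mi, so the target fraction is f = 6000/7102 ≈ 0.845.
Interpolate at f ≈ 0.845 with slerp weights a = sin((1−f)δ)/sin δ ≈ 0.282, b = sin(fδ)/sin δ ≈ 1.024.
p = a·p₁ + b·p₂ ≈ (-0.630, -0.496, 0.598); φ = arcsin(p_z) ≈ 36.70°, λ = atan2(p_y, p_x) ≈ -141.82°.

≈ 37°N, 142°W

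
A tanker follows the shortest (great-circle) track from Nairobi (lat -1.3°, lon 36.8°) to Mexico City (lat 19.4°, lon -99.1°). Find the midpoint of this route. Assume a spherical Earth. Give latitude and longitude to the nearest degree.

Write both endpoints as unit vectors p₁, p₂ with components (cos φ cos λ, cos φ sin λ, sin φ).
The central angle between the endpoints is δ = arccos(p₁·p₂) ≈ 2.325 rad (133.2°).
Interpolate at f = 1/2 with slerp weights a = sin((1−f)δ)/sin δ ≈ 1.259, b = sin(fδ)/sin δ ≈ 1.259.
p = a·p₁ + b·p₂ ≈ (0.820, -0.419, 0.390); φ = arcsin(p_z) ≈ 22.94°, λ = atan2(p_y, p_x) ≈ -27.04°.

≈ lat 23°, lon -27°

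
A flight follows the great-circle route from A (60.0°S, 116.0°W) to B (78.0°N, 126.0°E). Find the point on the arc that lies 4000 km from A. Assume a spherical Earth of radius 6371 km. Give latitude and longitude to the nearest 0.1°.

≈ (25.7°S, 131.6°W)

Write both endpoints as unit vectors p₁, p₂ with components (cos φ cos λ, cos φ sin λ, sin φ).
The central angle between the endpoints is δ = arccos(p₁·p₂) ≈ 2.681 rad (153.6°). The total great-circle distance is δ·R ≈ 2.681 × 6371 ≈ 17082 km, so the target fraction is f = 4000/17082 ≈ 0.234.
Interpolate at f ≈ 0.234 with slerp weights a = sin((1−f)δ)/sin δ ≈ 1.994, b = sin(fδ)/sin δ ≈ 1.322.
p = a·p₁ + b·p₂ ≈ (-0.599, -0.674, -0.433); φ = arcsin(p_z) ≈ -25.68°, λ = atan2(p_y, p_x) ≈ -131.63°.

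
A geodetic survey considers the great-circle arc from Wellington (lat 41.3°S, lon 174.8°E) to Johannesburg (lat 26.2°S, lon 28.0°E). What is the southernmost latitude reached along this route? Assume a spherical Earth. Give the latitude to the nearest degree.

≈ 67°S

The great circle lies in the plane with unit normal n̂ = (p₁ × p₂)/|p₁ × p₂|.
Here n̂_z ≈ -0.384; the vertex latitude is φ_max = arccos|n̂_z| ≈ 67.4°.
Check via Clairaut: cos φ_max = |cos φ₁| · sin C = cos(41.3°)·sin(149.3°) ≈ 0.384, again giving ≈ 67.4°.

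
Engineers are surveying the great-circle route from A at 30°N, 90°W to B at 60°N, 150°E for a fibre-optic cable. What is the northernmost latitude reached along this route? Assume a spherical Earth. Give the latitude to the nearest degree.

The great circle lies in the plane with unit normal n̂ = (p₁ × p₂)/|p₁ × p₂|.
Here n̂_z ≈ -0.384; the vertex latitude is φ_max = arccos|n̂_z| ≈ 67.4°.
Check via Clairaut: cos φ_max = |cos φ₁| · sin C = cos(30.0°)·sin(26.3°) ≈ 0.384, again giving ≈ 67.4°.

≈ 67°N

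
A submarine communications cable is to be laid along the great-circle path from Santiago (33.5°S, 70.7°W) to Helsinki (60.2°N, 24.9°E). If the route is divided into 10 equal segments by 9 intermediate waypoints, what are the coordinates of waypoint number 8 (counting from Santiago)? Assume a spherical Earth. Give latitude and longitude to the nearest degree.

≈ 48°N, 12°W

Write both endpoints as unit vectors p₁, p₂ with components (cos φ cos λ, cos φ sin λ, sin φ).
The central angle between the endpoints is δ = arccos(p₁·p₂) ≈ 2.117 rad (121.3°).
Interpolate at f = 8/10 with slerp weights a = sin((1−f)δ)/sin δ ≈ 0.481, b = sin(fδ)/sin δ ≈ 1.161.
p = a·p₁ + b·p₂ ≈ (0.656, -0.135, 0.742); φ = arcsin(p_z) ≈ 47.94°, λ = atan2(p_y, p_x) ≈ -11.66°.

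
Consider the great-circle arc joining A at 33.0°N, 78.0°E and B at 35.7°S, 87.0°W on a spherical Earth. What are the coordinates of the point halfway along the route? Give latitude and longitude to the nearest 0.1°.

Convert each endpoint to a unit vector on the sphere (x = cos φ cos λ, y = cos φ sin λ, z = sin φ).
The central angle between the endpoints is δ = arccos(p₁·p₂) ≈ 2.921 rad (167.3°).
Interpolate at f = 1/2 with slerp weights a = sin((1−f)δ)/sin δ ≈ 4.535, b = sin(fδ)/sin δ ≈ 4.535.
p = a·p₁ + b·p₂ ≈ (0.983, 0.043, -0.176); φ = arcsin(p_z) ≈ -10.16°, λ = atan2(p_y, p_x) ≈ 2.47°.

≈ 10.2°S, 2.5°E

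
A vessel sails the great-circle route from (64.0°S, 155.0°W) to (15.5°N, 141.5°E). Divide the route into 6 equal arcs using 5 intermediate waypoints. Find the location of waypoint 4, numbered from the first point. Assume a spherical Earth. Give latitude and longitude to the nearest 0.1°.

≈ (13.1°S, 153.5°E)

Convert each endpoint to a unit vector on the sphere (x = cos φ cos λ, y = cos φ sin λ, z = sin φ).
The central angle between the endpoints is δ = arccos(p₁·p₂) ≈ 1.623 rad (93.0°).
Interpolate at f = 4/6 with slerp weights a = sin((1−f)δ)/sin δ ≈ 0.516, b = sin(fδ)/sin δ ≈ 0.884.
p = a·p₁ + b·p₂ ≈ (-0.871, 0.435, -0.227); φ = arcsin(p_z) ≈ -13.13°, λ = atan2(p_y, p_x) ≈ 153.49°.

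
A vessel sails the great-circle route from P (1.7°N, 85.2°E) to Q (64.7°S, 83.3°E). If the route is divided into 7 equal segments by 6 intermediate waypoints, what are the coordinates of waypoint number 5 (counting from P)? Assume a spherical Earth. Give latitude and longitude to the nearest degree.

≈ (46°S, 84°E)

The haversine formula gives a central angle δ ≈ 1.159 rad (66.4°) between the endpoints.
Interpolate at f = 5/7 with slerp weights a = sin((1−f)δ)/sin δ ≈ 0.355, b = sin(fδ)/sin δ ≈ 0.804.
p = a·p₁ + b·p₂ ≈ (0.070, 0.695, -0.716); φ = arcsin(p_z) ≈ -45.73°, λ = atan2(p_y, p_x) ≈ 84.27°.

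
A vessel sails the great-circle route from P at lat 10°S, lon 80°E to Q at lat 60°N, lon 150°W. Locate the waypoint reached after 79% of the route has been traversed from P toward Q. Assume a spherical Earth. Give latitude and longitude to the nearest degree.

Convert each endpoint to a unit vector on the sphere (x = cos φ cos λ, y = cos φ sin λ, z = sin φ).
The central angle between the endpoints is δ = arccos(p₁·p₂) ≈ 2.057 rad (117.8°).
Interpolate at f = 0.79 with slerp weights a = sin((1−f)δ)/sin δ ≈ 0.473, b = sin(fδ)/sin δ ≈ 1.129.
p = a·p₁ + b·p₂ ≈ (-0.408, 0.177, 0.896); φ = arcsin(p_z) ≈ 63.60°, λ = atan2(p_y, p_x) ≈ 156.57°.

≈ lat 64°N, lon 157°E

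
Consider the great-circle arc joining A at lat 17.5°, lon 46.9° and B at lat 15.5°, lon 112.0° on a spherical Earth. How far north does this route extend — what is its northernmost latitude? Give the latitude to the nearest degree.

≈ 19°

The great circle lies in the plane with unit normal n̂ = (p₁ × p₂)/|p₁ × p₂|.
Here n̂_z ≈ +0.943; the vertex latitude is φ_max = arccos|n̂_z| ≈ 19.5°.
Check via Clairaut: cos φ_max = |cos φ₁| · sin C = cos(17.5°)·sin(81.4°) ≈ 0.943, again giving ≈ 19.5°.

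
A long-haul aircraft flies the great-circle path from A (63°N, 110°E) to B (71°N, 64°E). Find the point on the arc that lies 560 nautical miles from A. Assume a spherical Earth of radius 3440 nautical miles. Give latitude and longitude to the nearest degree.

Write both endpoints as unit vectors p₁, p₂ with components (cos φ cos λ, cos φ sin λ, sin φ).
The central angle between the endpoints is δ = arccos(p₁·p₂) ≈ 0.333 rad (19.1°). The total great-circle distance is δ·R ≈ 0.333 × 3440 ≈ 1145 nmi, so the target fraction is f = 560/1145 ≈ 0.489.
Interpolate at f ≈ 0.489 with slerp weights a = sin((1−f)δ)/sin δ ≈ 0.518, b = sin(fδ)/sin δ ≈ 0.496.
p = a·p₁ + b·p₂ ≈ (-0.010, 0.366, 0.931); φ = arcsin(p_z) ≈ 68.52°, λ = atan2(p_y, p_x) ≈ 91.50°.

≈ (69°N, 92°E)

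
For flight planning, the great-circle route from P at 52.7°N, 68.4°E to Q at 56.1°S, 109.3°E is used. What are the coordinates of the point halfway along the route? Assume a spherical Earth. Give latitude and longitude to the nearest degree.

≈ 2°S, 88°E

Convert each endpoint to a unit vector on the sphere (x = cos φ cos λ, y = cos φ sin λ, z = sin φ).
The central angle between the endpoints is δ = arccos(p₁·p₂) ≈ 1.988 rad (113.9°).
Interpolate at f = 1/2 with slerp weights a = sin((1−f)δ)/sin δ ≈ 0.917, b = sin(fδ)/sin δ ≈ 0.917.
p = a·p₁ + b·p₂ ≈ (0.036, 0.999, -0.032); φ = arcsin(p_z) ≈ -1.81°, λ = atan2(p_y, p_x) ≈ 87.96°.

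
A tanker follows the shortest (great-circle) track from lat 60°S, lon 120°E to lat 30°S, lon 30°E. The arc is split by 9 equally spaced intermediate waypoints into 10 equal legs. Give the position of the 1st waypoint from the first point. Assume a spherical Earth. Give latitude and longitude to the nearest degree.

Write both endpoints as unit vectors p₁, p₂ with components (cos φ cos λ, cos φ sin λ, sin φ).
The central angle between the endpoints is δ = arccos(p₁·p₂) ≈ 1.123 rad (64.3°).
Interpolate at f = 1/10 with slerp weights a = sin((1−f)δ)/sin δ ≈ 0.940, b = sin(fδ)/sin δ ≈ 0.124.
p = a·p₁ + b·p₂ ≈ (-0.142, 0.461, -0.876); φ = arcsin(p_z) ≈ -61.18°, λ = atan2(p_y, p_x) ≈ 107.10°.

≈ lat 61°S, lon 107°E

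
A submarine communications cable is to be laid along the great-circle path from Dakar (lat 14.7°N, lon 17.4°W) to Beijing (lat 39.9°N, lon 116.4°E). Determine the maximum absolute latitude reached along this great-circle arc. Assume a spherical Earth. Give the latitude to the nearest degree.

≈ 55°N

The great circle lies in the plane with unit normal n̂ = (p₁ × p₂)/|p₁ × p₂|.
Here n̂_z ≈ +0.572; the vertex latitude is φ_max = arccos|n̂_z| ≈ 55.1°.
Check via Clairaut: cos φ_max = |cos φ₁| · sin C = cos(14.7°)·sin(36.2°) ≈ 0.572, again giving ≈ 55.1°.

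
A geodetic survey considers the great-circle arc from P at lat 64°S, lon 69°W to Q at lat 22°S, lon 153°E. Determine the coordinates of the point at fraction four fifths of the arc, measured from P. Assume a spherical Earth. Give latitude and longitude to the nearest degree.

The haversine formula gives a central angle δ ≈ 1.536 rad (88.0°) between the endpoints.
Interpolate at f = 4/5 with slerp weights a = sin((1−f)δ)/sin δ ≈ 0.303, b = sin(fδ)/sin δ ≈ 0.943.
p = a·p₁ + b·p₂ ≈ (-0.731, 0.273, -0.625); φ = arcsin(p_z) ≈ -38.69°, λ = atan2(p_y, p_x) ≈ 159.53°.

≈ lat 39°S, lon 160°E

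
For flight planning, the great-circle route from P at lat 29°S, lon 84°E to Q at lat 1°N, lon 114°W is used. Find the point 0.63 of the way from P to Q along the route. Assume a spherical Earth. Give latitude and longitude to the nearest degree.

From cos δ = sin φ₁ sin φ₂ + cos φ₁ cos φ₂ cos Δλ, the central angle is δ ≈ 2.568 rad (147.2°).
Interpolate at f = 0.63 with slerp weights a = sin((1−f)δ)/sin δ ≈ 1.500, b = sin(fδ)/sin δ ≈ 1.842.
p = a·p₁ + b·p₂ ≈ (-0.612, -0.377, -0.695); φ = arcsin(p_z) ≈ -44.04°, λ = atan2(p_y, p_x) ≈ -148.33°.

≈ lat 44°S, lon 148°W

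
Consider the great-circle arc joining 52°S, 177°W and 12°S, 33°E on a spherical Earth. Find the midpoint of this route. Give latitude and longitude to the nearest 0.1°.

Write both endpoints as unit vectors p₁, p₂ with components (cos φ cos λ, cos φ sin λ, sin φ).
The central angle between the endpoints is δ = arccos(p₁·p₂) ≈ 1.937 rad (111.0°).
Interpolate at f = 1/2 with slerp weights a = sin((1−f)δ)/sin δ ≈ 0.882, b = sin(fδ)/sin δ ≈ 0.882.
p = a·p₁ + b·p₂ ≈ (0.181, 0.442, -0.879); φ = arcsin(p_z) ≈ -61.49°, λ = atan2(p_y, p_x) ≈ 67.68°.

≈ 61.5°S, 67.7°E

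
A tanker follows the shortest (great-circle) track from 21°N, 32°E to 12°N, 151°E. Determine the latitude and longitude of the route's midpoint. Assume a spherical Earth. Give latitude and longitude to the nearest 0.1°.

Write both endpoints as unit vectors p₁, p₂ with components (cos φ cos λ, cos φ sin λ, sin φ).
The central angle between the endpoints is δ = arccos(p₁·p₂) ≈ 1.948 rad (111.6°).
Interpolate at f = 1/2 with slerp weights a = sin((1−f)δ)/sin δ ≈ 0.890, b = sin(fδ)/sin δ ≈ 0.890.
p = a·p₁ + b·p₂ ≈ (-0.057, 0.862, 0.504); φ = arcsin(p_z) ≈ 30.25°, λ = atan2(p_y, p_x) ≈ 93.77°.

≈ 30.2°N, 93.8°E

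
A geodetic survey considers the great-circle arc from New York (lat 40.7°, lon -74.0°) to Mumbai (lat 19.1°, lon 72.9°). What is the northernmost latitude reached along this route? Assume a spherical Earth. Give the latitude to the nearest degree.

≈ 65°

The great circle lies in the plane with unit normal n̂ = (p₁ × p₂)/|p₁ × p₂|.
Here n̂_z ≈ +0.424; the vertex latitude is φ_max = arccos|n̂_z| ≈ 64.9°.
Check via Clairaut: cos φ_max = |cos φ₁| · sin C = cos(40.7°)·sin(34.0°) ≈ 0.424, again giving ≈ 64.9°.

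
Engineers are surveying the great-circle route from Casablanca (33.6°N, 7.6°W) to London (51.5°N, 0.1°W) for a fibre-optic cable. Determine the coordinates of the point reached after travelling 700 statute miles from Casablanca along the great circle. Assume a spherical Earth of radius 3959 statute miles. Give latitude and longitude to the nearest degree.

Convert each endpoint to a unit vector on the sphere (x = cos φ cos λ, y = cos φ sin λ, z = sin φ).
The central angle between the endpoints is δ = arccos(p₁·p₂) ≈ 0.327 rad (18.7°). The total great-circle distance is δ·R ≈ 0.327 × 3959 ≈ 1293 mi, so the target fraction is f = 700/1293 ≈ 0.541.
Interpolate at f ≈ 0.541 with slerp weights a = sin((1−f)δ)/sin δ ≈ 0.465, b = sin(fδ)/sin δ ≈ 0.548.
p = a·p₁ + b·p₂ ≈ (0.725, -0.052, 0.686); φ = arcsin(p_z) ≈ 43.35°, λ = atan2(p_y, p_x) ≈ -4.09°.

≈ 43°N, 4°W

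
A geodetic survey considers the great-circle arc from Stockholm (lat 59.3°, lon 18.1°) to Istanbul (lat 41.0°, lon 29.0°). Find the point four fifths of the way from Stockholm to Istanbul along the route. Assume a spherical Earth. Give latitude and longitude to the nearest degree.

≈ lat 45°, lon 27°

Write both endpoints as unit vectors p₁, p₂ with components (cos φ cos λ, cos φ sin λ, sin φ).
The central angle between the endpoints is δ = arccos(p₁·p₂) ≈ 0.341 rad (19.5°).
Interpolate at f = 4/5 with slerp weights a = sin((1−f)δ)/sin δ ≈ 0.204, b = sin(fδ)/sin δ ≈ 0.806.
p = a·p₁ + b·p₂ ≈ (0.631, 0.327, 0.704); φ = arcsin(p_z) ≈ 44.73°, λ = atan2(p_y, p_x) ≈ 27.41°.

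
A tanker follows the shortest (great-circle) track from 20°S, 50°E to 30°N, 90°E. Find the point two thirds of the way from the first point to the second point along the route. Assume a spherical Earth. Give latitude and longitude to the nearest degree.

Write both endpoints as unit vectors p₁, p₂ with components (cos φ cos λ, cos φ sin λ, sin φ).
The central angle between the endpoints is δ = arccos(p₁·p₂) ≈ 1.101 rad (63.1°).
Interpolate at f = 2/3 with slerp weights a = sin((1−f)δ)/sin δ ≈ 0.402, b = sin(fδ)/sin δ ≈ 0.751.
p = a·p₁ + b·p₂ ≈ (0.243, 0.940, 0.238); φ = arcsin(p_z) ≈ 13.77°, λ = atan2(p_y, p_x) ≈ 75.51°.

≈ 14°N, 76°E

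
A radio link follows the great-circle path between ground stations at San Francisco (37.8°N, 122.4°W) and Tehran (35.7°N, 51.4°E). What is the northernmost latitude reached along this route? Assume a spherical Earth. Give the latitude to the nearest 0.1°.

≈ 85.9°N

The great circle lies in the plane with unit normal n̂ = (p₁ × p₂)/|p₁ × p₂|.
Here n̂_z ≈ +0.072; the vertex latitude is φ_max = arccos|n̂_z| ≈ 85.9°.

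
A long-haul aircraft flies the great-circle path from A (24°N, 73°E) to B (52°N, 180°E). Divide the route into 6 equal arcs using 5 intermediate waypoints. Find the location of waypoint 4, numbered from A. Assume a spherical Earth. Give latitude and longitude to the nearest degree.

From cos δ = sin φ₁ sin φ₂ + cos φ₁ cos φ₂ cos Δλ, the central angle is δ ≈ 1.414 rad (81.0°).
Interpolate at f = 4/6 with slerp weights a = sin((1−f)δ)/sin δ ≈ 0.460, b = sin(fδ)/sin δ ≈ 0.819.
p = a·p₁ + b·p₂ ≈ (-0.382, 0.402, 0.833); φ = arcsin(p_z) ≈ 56.36°, λ = atan2(p_y, p_x) ≈ 133.53°.

≈ (56°N, 134°E)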